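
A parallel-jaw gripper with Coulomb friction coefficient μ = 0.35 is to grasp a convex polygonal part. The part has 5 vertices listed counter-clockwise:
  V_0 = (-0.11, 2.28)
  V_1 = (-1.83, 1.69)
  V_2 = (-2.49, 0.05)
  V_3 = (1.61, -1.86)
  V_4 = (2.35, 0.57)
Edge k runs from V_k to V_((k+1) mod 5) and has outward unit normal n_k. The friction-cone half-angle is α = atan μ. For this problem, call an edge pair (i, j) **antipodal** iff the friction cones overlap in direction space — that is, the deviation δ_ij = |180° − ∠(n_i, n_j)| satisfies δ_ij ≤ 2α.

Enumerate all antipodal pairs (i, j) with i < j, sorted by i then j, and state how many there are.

α = atan 0.35 = 19.29°;  2α = 38.58°
n_0 = (-0.3245, +0.9459)
n_1 = (-0.9277, +0.3733)
n_2 = (-0.4223, -0.9065)
n_3 = (+0.9566, -0.2913)
n_4 = (+0.5708, +0.8211)
  (0,1): δ = 130.85°  ·
  (0,2): δ = 43.91°  ·
  (0,3): δ = 54.13°  ·
  (0,4): δ = 126.26°  ·
  (1,2): δ = 93.06°  ·
  (1,3): δ = 4.98°  ✓
  (1,4): δ = 77.12°  ·
  (2,3): δ = 81.96°  ·
  (2,4): δ = 9.83°  ✓
  (3,4): δ = 107.87°  ·
antipodal pairs: 2

count = 2; pairs: (1,3), (2,4)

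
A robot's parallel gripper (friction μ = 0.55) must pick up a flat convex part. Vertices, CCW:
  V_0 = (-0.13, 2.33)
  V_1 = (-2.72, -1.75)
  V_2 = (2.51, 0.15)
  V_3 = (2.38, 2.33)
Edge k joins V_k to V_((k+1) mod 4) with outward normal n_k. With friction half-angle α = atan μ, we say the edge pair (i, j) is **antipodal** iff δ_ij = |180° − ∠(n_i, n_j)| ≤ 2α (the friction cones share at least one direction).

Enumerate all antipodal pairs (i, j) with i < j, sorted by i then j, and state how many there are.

α = atan 0.55 = 28.81°;  2α = 57.62°
n_0 = (-0.8443, +0.5359)
n_1 = (+0.3415, -0.9399)
n_2 = (+0.9982, +0.0595)
n_3 = (+0.0000, +1.0000)
  (0,1): δ = 37.63°  ✓
  (0,2): δ = 35.82°  ✓
  (0,3): δ = 122.41°  ·
  (1,2): δ = 106.55°  ·
  (1,3): δ = 19.97°  ✓
  (2,3): δ = 93.41°  ·
antipodal pairs: 3

count = 3; pairs: (0,1), (0,2), (1,3)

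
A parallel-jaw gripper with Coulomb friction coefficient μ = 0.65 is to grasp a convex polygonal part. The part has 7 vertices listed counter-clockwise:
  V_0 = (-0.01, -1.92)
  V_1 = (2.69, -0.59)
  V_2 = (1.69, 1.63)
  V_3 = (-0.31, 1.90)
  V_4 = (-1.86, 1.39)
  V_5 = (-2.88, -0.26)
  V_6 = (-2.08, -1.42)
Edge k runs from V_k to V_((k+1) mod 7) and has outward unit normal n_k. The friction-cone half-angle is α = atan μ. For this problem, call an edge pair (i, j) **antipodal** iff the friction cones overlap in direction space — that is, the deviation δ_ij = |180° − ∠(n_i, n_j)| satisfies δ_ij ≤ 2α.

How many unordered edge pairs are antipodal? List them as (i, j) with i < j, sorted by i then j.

α = atan 0.65 = 33.02°;  2α = 66.05°
n_0 = (+0.4419, -0.8971)
n_1 = (+0.9118, +0.4107)
n_2 = (+0.1338, +0.9910)
n_3 = (-0.3125, +0.9499)
n_4 = (-0.8506, +0.5258)
n_5 = (-0.8232, -0.5677)
n_6 = (-0.2348, -0.9720)
  (0,1): δ = 91.98°  ·
  (0,2): δ = 33.91°  ✓
  (0,3): δ = 8.01°  ✓
  (0,4): δ = 32.05°  ✓
  (0,5): δ = 98.37°  ·
  (0,6): δ = 140.20°  ·
  (1,2): δ = 121.94°  ·
  (1,3): δ = 96.04°  ·
  (1,4): δ = 55.97°  ✓
  (1,5): δ = 10.34°  ✓
  (1,6): δ = 52.17°  ✓
  (2,3): δ = 154.10°  ·
  (2,4): δ = 114.04°  ·
  (2,5): δ = 47.72°  ✓
  (2,6): δ = 5.89°  ✓
  (3,4): δ = 139.94°  ·
  (3,5): δ = 73.62°  ·
  (3,6): δ = 31.79°  ✓
  (4,5): δ = 113.68°  ·
  (4,6): δ = 71.86°  ·
  (5,6): δ = 138.17°  ·
antipodal pairs: 9

count = 9; pairs: (0,2), (0,3), (0,4), (1,4), (1,5), (1,6), (2,5), (2,6), (3,6)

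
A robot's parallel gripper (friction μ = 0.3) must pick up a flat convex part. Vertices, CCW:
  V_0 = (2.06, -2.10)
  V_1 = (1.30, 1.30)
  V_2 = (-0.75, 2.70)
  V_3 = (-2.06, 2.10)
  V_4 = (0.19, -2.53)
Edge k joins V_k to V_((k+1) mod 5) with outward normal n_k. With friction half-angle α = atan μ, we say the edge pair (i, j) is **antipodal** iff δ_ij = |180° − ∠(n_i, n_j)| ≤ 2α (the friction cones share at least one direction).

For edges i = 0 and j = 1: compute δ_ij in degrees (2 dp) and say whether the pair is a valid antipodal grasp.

α = atan 0.3 = 16.70°;  2α = 33.40°
edge 0: e_0 = (-0.76, +3.40);  n_0 = (+0.9759, +0.2181)
edge 1: e_1 = (-2.05, +1.40);  n_1 = (+0.5640, +0.8258)
∠(n_0, n_1) = 43.07°
δ = |180° − 43.07°| = 136.93°
136.93° > 2α = 33.40°  →  invalid

δ = 136.93°, invalid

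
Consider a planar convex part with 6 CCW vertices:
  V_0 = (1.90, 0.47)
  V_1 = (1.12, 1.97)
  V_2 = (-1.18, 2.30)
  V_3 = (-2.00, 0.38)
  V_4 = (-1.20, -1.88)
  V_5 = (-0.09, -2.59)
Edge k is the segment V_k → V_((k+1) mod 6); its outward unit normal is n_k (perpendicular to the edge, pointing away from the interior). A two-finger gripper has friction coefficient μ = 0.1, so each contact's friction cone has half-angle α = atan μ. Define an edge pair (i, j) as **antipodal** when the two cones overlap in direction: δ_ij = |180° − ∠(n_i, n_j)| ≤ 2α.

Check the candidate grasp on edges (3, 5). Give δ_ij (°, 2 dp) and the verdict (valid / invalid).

δ = 52.53°, invalid

α = atan 0.1 = 5.71°;  2α = 11.42°
edge 3: e_3 = (+0.80, -2.26);  n_3 = (-0.9427, -0.3337)
edge 5: e_5 = (+1.99, +3.06);  n_5 = (+0.8383, -0.5452)
∠(n_3, n_5) = 127.47°
δ = |180° − 127.47°| = 52.53°
52.53° > 2α = 11.42°  →  invalid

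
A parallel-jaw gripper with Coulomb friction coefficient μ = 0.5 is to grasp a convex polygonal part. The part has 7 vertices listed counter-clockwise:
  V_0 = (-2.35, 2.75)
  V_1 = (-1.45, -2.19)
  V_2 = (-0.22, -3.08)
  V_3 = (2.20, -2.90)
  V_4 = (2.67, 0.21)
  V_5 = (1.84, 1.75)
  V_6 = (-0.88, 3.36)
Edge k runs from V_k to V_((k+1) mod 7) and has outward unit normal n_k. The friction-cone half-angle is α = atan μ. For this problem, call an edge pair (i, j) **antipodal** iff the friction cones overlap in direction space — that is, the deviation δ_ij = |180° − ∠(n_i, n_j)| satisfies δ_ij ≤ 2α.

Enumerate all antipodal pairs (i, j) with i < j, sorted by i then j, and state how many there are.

count = 7; pairs: (0,3), (0,4), (0,5), (1,4), (1,5), (2,5), (2,6)

α = atan 0.5 = 26.57°;  2α = 53.13°
n_0 = (-0.9838, -0.1792)
n_1 = (-0.5862, -0.8102)
n_2 = (+0.0742, -0.9972)
n_3 = (+0.9888, -0.1494)
n_4 = (+0.8803, +0.4744)
n_5 = (+0.5094, +0.8605)
n_6 = (-0.3833, +0.9236)
  (0,1): δ = 136.21°  ·
  (0,2): δ = 96.07°  ·
  (0,3): δ = 18.92°  ✓
  (0,4): δ = 18.00°  ✓
  (0,5): δ = 49.05°  ✓
  (0,6): δ = 102.21°  ·
  (1,2): δ = 139.86°  ·
  (1,3): δ = 62.71°  ·
  (1,4): δ = 25.79°  ✓
  (1,5): δ = 5.27°  ✓
  (1,6): δ = 58.43°  ·
  (2,3): δ = 102.85°  ·
  (2,4): δ = 65.93°  ·
  (2,5): δ = 34.88°  ✓
  (2,6): δ = 18.28°  ✓
  (3,4): δ = 143.08°  ·
  (3,5): δ = 112.03°  ·
  (3,6): δ = 58.87°  ·
  (4,5): δ = 148.94°  ·
  (4,6): δ = 95.79°  ·
  (5,6): δ = 126.84°  ·
antipodal pairs: 7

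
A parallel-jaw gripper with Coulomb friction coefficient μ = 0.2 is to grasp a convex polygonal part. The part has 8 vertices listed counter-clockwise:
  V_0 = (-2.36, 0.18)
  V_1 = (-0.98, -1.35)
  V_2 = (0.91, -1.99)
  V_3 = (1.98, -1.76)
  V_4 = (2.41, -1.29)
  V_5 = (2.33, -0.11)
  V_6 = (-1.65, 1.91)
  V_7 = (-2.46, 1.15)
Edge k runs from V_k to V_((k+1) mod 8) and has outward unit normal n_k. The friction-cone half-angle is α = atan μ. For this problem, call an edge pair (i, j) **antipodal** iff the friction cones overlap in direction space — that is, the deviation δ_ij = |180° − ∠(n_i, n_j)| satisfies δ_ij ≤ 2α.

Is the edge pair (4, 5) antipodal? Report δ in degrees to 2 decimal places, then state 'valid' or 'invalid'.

α = atan 0.2 = 11.31°;  2α = 22.62°
edge 4: e_4 = (-0.08, +1.18);  n_4 = (+0.9977, +0.0676)
edge 5: e_5 = (-3.98, +2.02);  n_5 = (+0.4526, +0.8917)
∠(n_4, n_5) = 59.21°
δ = |180° − 59.21°| = 120.79°
120.79° > 2α = 22.62°  →  invalid

δ = 120.79°, invalid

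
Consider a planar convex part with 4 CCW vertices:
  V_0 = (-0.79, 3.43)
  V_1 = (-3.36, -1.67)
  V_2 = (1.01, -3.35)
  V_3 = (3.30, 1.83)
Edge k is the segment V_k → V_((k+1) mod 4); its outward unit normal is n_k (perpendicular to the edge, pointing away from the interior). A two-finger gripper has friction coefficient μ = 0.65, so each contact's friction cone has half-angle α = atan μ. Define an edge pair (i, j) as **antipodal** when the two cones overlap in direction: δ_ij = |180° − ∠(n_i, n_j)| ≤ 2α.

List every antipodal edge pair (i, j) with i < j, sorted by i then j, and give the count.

α = atan 0.65 = 33.02°;  2α = 66.05°
n_0 = (-0.8930, +0.4500)
n_1 = (-0.3588, -0.9334)
n_2 = (+0.9146, -0.4043)
n_3 = (+0.3643, +0.9313)
  (0,1): δ = 84.28°  ·
  (0,2): δ = 2.90°  ✓
  (0,3): δ = 95.38°  ·
  (1,2): δ = 92.82°  ·
  (1,3): δ = 0.34°  ✓
  (2,3): δ = 87.52°  ·
antipodal pairs: 2

count = 2; pairs: (0,2), (1,3)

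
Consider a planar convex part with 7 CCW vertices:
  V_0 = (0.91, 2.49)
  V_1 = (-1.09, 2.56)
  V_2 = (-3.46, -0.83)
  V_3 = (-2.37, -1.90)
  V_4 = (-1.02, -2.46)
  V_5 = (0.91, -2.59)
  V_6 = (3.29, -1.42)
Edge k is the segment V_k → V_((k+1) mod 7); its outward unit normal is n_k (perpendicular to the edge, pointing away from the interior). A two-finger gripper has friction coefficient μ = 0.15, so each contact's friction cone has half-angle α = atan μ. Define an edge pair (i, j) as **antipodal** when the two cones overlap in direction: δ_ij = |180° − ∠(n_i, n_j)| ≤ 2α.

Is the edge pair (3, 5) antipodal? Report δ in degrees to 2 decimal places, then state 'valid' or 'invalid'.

δ = 131.29°, invalid

α = atan 0.15 = 8.53°;  2α = 17.06°
edge 3: e_3 = (+1.35, -0.56);  n_3 = (-0.3832, -0.9237)
edge 5: e_5 = (+2.38, +1.17);  n_5 = (+0.4412, -0.8974)
∠(n_3, n_5) = 48.71°
δ = |180° − 48.71°| = 131.29°
131.29° > 2α = 17.06°  →  invalid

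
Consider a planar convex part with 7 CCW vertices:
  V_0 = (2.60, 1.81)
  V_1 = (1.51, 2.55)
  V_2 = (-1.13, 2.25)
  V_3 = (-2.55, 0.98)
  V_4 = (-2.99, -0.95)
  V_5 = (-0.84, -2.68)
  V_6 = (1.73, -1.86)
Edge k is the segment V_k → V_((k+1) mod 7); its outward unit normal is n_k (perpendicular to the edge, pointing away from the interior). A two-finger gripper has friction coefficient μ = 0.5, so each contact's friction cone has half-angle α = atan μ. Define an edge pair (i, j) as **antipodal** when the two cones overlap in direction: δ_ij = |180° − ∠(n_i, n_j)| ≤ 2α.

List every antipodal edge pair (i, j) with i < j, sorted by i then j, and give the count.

α = atan 0.5 = 26.57°;  2α = 53.13°
n_0 = (+0.5617, +0.8273)
n_1 = (-0.1129, +0.9936)
n_2 = (-0.6666, +0.7454)
n_3 = (-0.9750, +0.2223)
n_4 = (-0.6269, -0.7791)
n_5 = (+0.3040, -0.9527)
n_6 = (+0.9730, -0.2307)
  (0,1): δ = 139.34°  ·
  (0,2): δ = 104.02°  ·
  (0,3): δ = 68.67°  ·
  (0,4): δ = 4.65°  ✓
  (0,5): δ = 51.87°  ✓
  (0,6): δ = 110.84°  ·
  (1,2): δ = 144.67°  ·
  (1,3): δ = 109.33°  ·
  (1,4): δ = 45.31°  ✓
  (1,5): δ = 11.21°  ✓
  (1,6): δ = 70.18°  ·
  (2,3): δ = 144.65°  ·
  (2,4): δ = 80.63°  ·
  (2,5): δ = 24.11°  ✓
  (2,6): δ = 34.86°  ✓
  (3,4): δ = 115.98°  ·
  (3,5): δ = 59.46°  ·
  (3,6): δ = 0.49°  ✓
  (4,5): δ = 123.48°  ·
  (4,6): δ = 64.51°  ·
  (5,6): δ = 121.03°  ·
antipodal pairs: 7

count = 7; pairs: (0,4), (0,5), (1,4), (1,5), (2,5), (2,6), (3,6)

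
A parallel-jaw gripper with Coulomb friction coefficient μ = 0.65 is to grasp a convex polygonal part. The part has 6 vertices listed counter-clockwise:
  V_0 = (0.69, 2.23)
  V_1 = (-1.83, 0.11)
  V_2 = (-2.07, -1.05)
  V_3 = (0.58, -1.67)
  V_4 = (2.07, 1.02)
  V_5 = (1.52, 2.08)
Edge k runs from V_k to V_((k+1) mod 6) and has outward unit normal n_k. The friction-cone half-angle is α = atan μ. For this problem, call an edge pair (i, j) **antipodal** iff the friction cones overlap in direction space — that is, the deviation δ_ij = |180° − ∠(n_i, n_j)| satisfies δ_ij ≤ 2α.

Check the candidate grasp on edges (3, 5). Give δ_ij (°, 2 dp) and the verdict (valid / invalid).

δ = 71.26°, invalid

α = atan 0.65 = 33.02°;  2α = 66.05°
edge 3: e_3 = (+1.49, +2.69);  n_3 = (+0.8748, -0.4845)
edge 5: e_5 = (-0.83, +0.15);  n_5 = (+0.1778, +0.9841)
∠(n_3, n_5) = 108.74°
δ = |180° − 108.74°| = 71.26°
71.26° > 2α = 66.05°  →  invalid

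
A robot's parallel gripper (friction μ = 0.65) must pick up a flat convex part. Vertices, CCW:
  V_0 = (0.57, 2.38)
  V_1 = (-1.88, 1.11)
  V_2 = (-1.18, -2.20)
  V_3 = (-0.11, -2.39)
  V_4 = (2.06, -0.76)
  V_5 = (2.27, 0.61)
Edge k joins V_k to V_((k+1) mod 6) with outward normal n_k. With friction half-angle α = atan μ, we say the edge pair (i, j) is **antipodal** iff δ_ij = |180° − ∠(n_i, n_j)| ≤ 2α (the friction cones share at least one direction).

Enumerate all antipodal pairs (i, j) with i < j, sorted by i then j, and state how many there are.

α = atan 0.65 = 33.02°;  2α = 66.05°
n_0 = (-0.4602, +0.8878)
n_1 = (-0.9784, -0.2069)
n_2 = (-0.1748, -0.9846)
n_3 = (+0.6006, -0.7996)
n_4 = (+0.9885, -0.1515)
n_5 = (+0.7212, +0.6927)
  (0,1): δ = 105.46°  ·
  (0,2): δ = 37.47°  ✓
  (0,3): δ = 9.51°  ✓
  (0,4): δ = 53.88°  ✓
  (0,5): δ = 106.44°  ·
  (1,2): δ = 112.01°  ·
  (1,3): δ = 65.03°  ✓
  (1,4): δ = 20.66°  ✓
  (1,5): δ = 31.90°  ✓
  (2,3): δ = 133.02°  ·
  (2,4): δ = 88.65°  ·
  (2,5): δ = 36.09°  ✓
  (3,4): δ = 135.63°  ·
  (3,5): δ = 83.07°  ·
  (4,5): δ = 127.44°  ·
antipodal pairs: 7

count = 7; pairs: (0,2), (0,3), (0,4), (1,3), (1,4), (1,5), (2,5)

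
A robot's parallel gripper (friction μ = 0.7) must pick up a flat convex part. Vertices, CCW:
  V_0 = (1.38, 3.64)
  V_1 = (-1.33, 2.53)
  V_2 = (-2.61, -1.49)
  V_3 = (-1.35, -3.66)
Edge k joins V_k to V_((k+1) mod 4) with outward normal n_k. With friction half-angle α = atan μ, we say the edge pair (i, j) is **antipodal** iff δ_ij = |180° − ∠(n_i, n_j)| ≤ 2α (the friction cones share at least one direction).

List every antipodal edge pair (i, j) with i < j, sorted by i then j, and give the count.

α = atan 0.7 = 34.99°;  2α = 69.98°
n_0 = (-0.3790, +0.9254)
n_1 = (-0.9529, +0.3034)
n_2 = (-0.8648, -0.5021)
n_3 = (+0.9366, -0.3503)
  (0,1): δ = 129.94°  ·
  (0,2): δ = 82.13°  ·
  (0,3): δ = 47.22°  ✓
  (1,2): δ = 132.20°  ·
  (1,3): δ = 2.84°  ✓
  (2,3): δ = 50.65°  ✓
antipodal pairs: 3

count = 3; pairs: (0,3), (1,3), (2,3)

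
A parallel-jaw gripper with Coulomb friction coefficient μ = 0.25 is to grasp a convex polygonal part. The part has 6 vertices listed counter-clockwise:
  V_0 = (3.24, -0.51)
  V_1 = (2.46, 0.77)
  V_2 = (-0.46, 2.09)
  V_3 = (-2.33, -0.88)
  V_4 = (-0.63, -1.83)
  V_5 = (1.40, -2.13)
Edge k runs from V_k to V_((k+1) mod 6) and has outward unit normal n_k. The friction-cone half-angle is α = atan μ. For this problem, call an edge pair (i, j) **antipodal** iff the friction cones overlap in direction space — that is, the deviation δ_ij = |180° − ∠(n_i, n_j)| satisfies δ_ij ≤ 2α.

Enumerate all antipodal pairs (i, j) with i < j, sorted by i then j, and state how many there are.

α = atan 0.25 = 14.04°;  2α = 28.07°
n_0 = (+0.8539, +0.5204)
n_1 = (+0.4119, +0.9112)
n_2 = (-0.8462, +0.5328)
n_3 = (-0.4878, -0.8729)
n_4 = (-0.1462, -0.9893)
n_5 = (+0.6608, -0.7506)
  (0,1): δ = 145.68°  ·
  (0,2): δ = 63.55°  ·
  (0,3): δ = 29.45°  ·
  (0,4): δ = 50.24°  ·
  (0,5): δ = 100.00°  ·
  (1,2): δ = 97.87°  ·
  (1,3): δ = 4.87°  ✓
  (1,4): δ = 15.92°  ✓
  (1,5): δ = 65.69°  ·
  (2,3): δ = 87.00°  ·
  (2,4): δ = 66.21°  ·
  (2,5): δ = 16.44°  ✓
  (3,4): δ = 159.21°  ·
  (3,5): δ = 109.44°  ·
  (4,5): δ = 130.23°  ·
antipodal pairs: 3

count = 3; pairs: (1,3), (1,4), (2,5)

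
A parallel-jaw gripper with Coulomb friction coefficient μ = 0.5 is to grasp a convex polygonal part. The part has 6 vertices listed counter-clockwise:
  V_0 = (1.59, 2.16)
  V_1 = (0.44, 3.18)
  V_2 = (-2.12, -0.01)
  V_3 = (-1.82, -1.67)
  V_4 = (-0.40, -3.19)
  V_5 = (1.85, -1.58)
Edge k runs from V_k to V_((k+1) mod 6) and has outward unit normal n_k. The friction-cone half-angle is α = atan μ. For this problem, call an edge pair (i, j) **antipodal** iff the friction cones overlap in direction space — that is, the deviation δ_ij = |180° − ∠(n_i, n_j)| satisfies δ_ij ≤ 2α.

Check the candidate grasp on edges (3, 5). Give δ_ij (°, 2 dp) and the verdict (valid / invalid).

δ = 39.08°, valid

α = atan 0.5 = 26.57°;  2α = 53.13°
edge 3: e_3 = (+1.42, -1.52);  n_3 = (-0.7307, -0.6827)
edge 5: e_5 = (-0.26, +3.74);  n_5 = (+0.9976, +0.0694)
∠(n_3, n_5) = 140.92°
δ = |180° − 140.92°| = 39.08°
39.08° ≤ 2α = 53.13°  →  valid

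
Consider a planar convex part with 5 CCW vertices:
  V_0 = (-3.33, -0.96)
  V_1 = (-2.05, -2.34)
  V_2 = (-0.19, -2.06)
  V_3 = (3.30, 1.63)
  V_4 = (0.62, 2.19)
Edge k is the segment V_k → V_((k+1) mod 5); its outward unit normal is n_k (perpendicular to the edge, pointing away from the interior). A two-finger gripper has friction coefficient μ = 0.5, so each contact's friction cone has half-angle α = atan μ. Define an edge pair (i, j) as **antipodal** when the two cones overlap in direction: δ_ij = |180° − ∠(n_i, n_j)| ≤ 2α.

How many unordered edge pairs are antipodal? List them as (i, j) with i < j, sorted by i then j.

count = 4; pairs: (0,3), (1,3), (1,4), (2,4)

α = atan 0.5 = 26.57°;  2α = 53.13°
n_0 = (-0.7332, -0.6800)
n_1 = (+0.1489, -0.9889)
n_2 = (+0.7265, -0.6871)
n_3 = (+0.2045, +0.9789)
n_4 = (-0.6235, +0.7818)
  (0,1): δ = 124.29°  ·
  (0,2): δ = 86.25°  ·
  (0,3): δ = 35.35°  ✓
  (0,4): δ = 85.72°  ·
  (1,2): δ = 141.97°  ·
  (1,3): δ = 20.36°  ✓
  (1,4): δ = 30.01°  ✓
  (2,3): δ = 58.40°  ·
  (2,4): δ = 8.02°  ✓
  (3,4): δ = 129.63°  ·
antipodal pairs: 4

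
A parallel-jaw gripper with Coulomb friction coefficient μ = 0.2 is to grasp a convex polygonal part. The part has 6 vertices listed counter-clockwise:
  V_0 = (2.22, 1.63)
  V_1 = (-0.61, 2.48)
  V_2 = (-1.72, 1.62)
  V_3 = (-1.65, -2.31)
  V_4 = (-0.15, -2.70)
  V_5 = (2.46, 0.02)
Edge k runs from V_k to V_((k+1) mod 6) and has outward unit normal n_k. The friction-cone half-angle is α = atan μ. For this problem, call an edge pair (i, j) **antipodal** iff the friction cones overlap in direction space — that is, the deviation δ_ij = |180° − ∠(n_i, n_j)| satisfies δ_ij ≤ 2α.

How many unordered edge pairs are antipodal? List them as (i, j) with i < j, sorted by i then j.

α = atan 0.2 = 11.31°;  2α = 22.62°
n_0 = (+0.2877, +0.9577)
n_1 = (-0.6125, +0.7905)
n_2 = (-0.9998, -0.0178)
n_3 = (-0.2516, -0.9678)
n_4 = (+0.7215, -0.6924)
n_5 = (+0.9891, +0.1474)
  (0,1): δ = 125.51°  ·
  (0,2): δ = 72.26°  ·
  (0,3): δ = 2.14°  ✓
  (0,4): δ = 62.90°  ·
  (0,5): δ = 115.20°  ·
  (1,2): δ = 126.75°  ·
  (1,3): δ = 52.34°  ·
  (1,4): δ = 8.41°  ✓
  (1,5): δ = 60.71°  ·
  (2,3): δ = 105.59°  ·
  (2,4): δ = 44.84°  ·
  (2,5): δ = 7.46°  ✓
  (3,4): δ = 119.24°  ·
  (3,5): δ = 66.95°  ·
  (4,5): δ = 127.70°  ·
antipodal pairs: 3

count = 3; pairs: (0,3), (1,4), (2,5)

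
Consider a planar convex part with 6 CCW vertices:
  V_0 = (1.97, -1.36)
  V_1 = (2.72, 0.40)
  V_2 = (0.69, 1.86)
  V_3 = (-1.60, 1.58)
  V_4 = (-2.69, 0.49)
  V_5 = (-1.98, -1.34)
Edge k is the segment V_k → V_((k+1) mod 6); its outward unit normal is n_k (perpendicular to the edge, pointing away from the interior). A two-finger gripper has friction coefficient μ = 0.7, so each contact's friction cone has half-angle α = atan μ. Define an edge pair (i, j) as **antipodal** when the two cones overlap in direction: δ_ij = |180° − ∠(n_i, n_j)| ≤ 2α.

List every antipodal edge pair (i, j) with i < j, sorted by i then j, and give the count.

count = 7; pairs: (0,2), (0,3), (0,4), (1,4), (1,5), (2,5), (3,5)

α = atan 0.7 = 34.99°;  2α = 69.98°
n_0 = (+0.9200, -0.3920)
n_1 = (+0.5839, +0.8118)
n_2 = (-0.1214, +0.9926)
n_3 = (-0.7071, +0.7071)
n_4 = (-0.9323, -0.3617)
n_5 = (-0.0051, -1.0000)
  (0,1): δ = 102.64°  ·
  (0,2): δ = 59.95°  ✓
  (0,3): δ = 21.92°  ✓
  (0,4): δ = 44.29°  ✓
  (0,5): δ = 112.79°  ·
  (1,2): δ = 137.30°  ·
  (1,3): δ = 99.28°  ·
  (1,4): δ = 33.07°  ✓
  (1,5): δ = 35.43°  ✓
  (2,3): δ = 141.97°  ·
  (2,4): δ = 75.77°  ·
  (2,5): δ = 7.26°  ✓
  (3,4): δ = 113.79°  ·
  (3,5): δ = 45.29°  ✓
  (4,5): δ = 111.50°  ·
antipodal pairs: 7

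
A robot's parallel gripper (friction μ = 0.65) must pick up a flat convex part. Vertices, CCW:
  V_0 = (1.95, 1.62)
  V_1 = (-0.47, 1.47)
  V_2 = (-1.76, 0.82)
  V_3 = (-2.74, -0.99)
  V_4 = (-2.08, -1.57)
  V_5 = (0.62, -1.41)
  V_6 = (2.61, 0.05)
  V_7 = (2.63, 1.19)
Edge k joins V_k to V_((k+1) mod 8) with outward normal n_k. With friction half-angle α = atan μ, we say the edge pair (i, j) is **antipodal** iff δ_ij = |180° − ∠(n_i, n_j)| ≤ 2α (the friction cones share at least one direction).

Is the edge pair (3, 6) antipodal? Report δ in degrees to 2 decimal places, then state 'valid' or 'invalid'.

α = atan 0.65 = 33.02°;  2α = 66.05°
edge 3: e_3 = (+0.66, -0.58);  n_3 = (-0.6601, -0.7512)
edge 6: e_6 = (+0.02, +1.14);  n_6 = (+0.9998, -0.0175)
∠(n_3, n_6) = 130.30°
δ = |180° − 130.30°| = 49.70°
49.70° ≤ 2α = 66.05°  →  valid

δ = 49.70°, valid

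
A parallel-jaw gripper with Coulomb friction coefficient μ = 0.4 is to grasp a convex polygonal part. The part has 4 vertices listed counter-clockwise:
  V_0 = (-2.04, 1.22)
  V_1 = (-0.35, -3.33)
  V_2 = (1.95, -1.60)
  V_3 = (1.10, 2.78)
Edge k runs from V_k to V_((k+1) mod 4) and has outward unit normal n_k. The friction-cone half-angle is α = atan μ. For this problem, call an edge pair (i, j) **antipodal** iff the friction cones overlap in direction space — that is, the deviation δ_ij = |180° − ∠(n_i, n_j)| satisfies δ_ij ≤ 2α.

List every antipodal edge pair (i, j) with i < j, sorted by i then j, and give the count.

α = atan 0.4 = 21.80°;  2α = 43.60°
n_0 = (-0.9374, -0.3482)
n_1 = (+0.6011, -0.7992)
n_2 = (+0.9817, +0.1905)
n_3 = (-0.4449, +0.8956)
  (0,1): δ = 73.43°  ·
  (0,2): δ = 9.39°  ✓
  (0,3): δ = 96.04°  ·
  (1,2): δ = 115.97°  ·
  (1,3): δ = 10.53°  ✓
  (2,3): δ = 74.56°  ·
antipodal pairs: 2

count = 2; pairs: (0,2), (1,3)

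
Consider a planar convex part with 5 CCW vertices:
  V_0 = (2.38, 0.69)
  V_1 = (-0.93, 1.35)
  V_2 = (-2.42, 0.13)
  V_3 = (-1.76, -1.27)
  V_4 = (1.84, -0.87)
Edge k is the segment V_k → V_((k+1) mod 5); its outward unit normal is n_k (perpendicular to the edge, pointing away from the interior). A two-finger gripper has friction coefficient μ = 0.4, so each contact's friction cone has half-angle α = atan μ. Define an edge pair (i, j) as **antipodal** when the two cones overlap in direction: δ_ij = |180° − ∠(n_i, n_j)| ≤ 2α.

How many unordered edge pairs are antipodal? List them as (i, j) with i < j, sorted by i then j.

count = 3; pairs: (0,3), (1,3), (1,4)

α = atan 0.4 = 21.80°;  2α = 43.60°
n_0 = (+0.1955, +0.9807)
n_1 = (-0.6335, +0.7737)
n_2 = (-0.9045, -0.4264)
n_3 = (+0.1104, -0.9939)
n_4 = (+0.9450, -0.3271)
  (0,1): δ = 129.41°  ·
  (0,2): δ = 53.48°  ·
  (0,3): δ = 17.62°  ✓
  (0,4): δ = 82.18°  ·
  (1,2): δ = 104.07°  ·
  (1,3): δ = 32.97°  ✓
  (1,4): δ = 31.60°  ✓
  (2,3): δ = 108.90°  ·
  (2,4): δ = 44.33°  ·
  (3,4): δ = 115.43°  ·
antipodal pairs: 3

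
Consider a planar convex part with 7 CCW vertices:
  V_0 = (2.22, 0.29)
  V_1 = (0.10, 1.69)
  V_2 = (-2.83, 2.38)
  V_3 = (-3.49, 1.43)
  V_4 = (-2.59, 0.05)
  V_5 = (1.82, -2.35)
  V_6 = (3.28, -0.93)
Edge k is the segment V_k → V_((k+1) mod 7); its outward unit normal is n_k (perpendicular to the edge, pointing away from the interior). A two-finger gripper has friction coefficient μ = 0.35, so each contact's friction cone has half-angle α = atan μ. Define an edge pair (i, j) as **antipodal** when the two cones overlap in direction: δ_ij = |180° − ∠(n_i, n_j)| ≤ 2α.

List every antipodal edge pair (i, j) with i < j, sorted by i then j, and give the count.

α = atan 0.35 = 19.29°;  2α = 38.58°
n_0 = (+0.5511, +0.8345)
n_1 = (+0.2292, +0.9734)
n_2 = (-0.8213, +0.5706)
n_3 = (-0.8376, -0.5463)
n_4 = (-0.4780, -0.8784)
n_5 = (+0.6972, -0.7169)
n_6 = (+0.7549, +0.6559)
  (0,1): δ = 159.81°  ·
  (0,2): δ = 91.35°  ·
  (0,3): δ = 23.45°  ✓
  (0,4): δ = 4.88°  ✓
  (0,5): δ = 77.64°  ·
  (0,6): δ = 164.43°  ·
  (1,2): δ = 111.54°  ·
  (1,3): δ = 43.64°  ·
  (1,4): δ = 15.30°  ✓
  (1,5): δ = 57.46°  ·
  (1,6): δ = 144.24°  ·
  (2,3): δ = 112.10°  ·
  (2,4): δ = 83.77°  ·
  (2,5): δ = 11.01°  ✓
  (2,6): δ = 75.77°  ·
  (3,4): δ = 151.67°  ·
  (3,5): δ = 78.91°  ·
  (3,6): δ = 7.87°  ✓
  (4,5): δ = 107.24°  ·
  (4,6): δ = 20.46°  ✓
  (5,6): δ = 93.22°  ·
antipodal pairs: 6

count = 6; pairs: (0,3), (0,4), (1,4), (2,5), (3,6), (4,6)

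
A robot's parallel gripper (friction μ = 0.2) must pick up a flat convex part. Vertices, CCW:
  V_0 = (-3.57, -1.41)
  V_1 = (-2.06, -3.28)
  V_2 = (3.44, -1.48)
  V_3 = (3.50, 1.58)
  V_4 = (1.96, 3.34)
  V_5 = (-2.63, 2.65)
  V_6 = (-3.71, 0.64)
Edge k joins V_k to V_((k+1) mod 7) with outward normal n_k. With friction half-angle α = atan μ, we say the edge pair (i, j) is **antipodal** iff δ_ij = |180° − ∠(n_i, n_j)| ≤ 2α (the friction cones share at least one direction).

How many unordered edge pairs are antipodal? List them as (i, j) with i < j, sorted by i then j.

count = 3; pairs: (0,3), (1,4), (2,6)

α = atan 0.2 = 11.31°;  2α = 22.62°
n_0 = (-0.7780, -0.6282)
n_1 = (+0.3110, -0.9504)
n_2 = (+0.9998, -0.0196)
n_3 = (+0.7526, +0.6585)
n_4 = (-0.1487, +0.9889)
n_5 = (-0.8809, +0.4733)
n_6 = (-0.9977, -0.0681)
  (0,1): δ = 110.80°  ·
  (0,2): δ = 40.04°  ·
  (0,3): δ = 2.27°  ✓
  (0,4): δ = 59.63°  ·
  (0,5): δ = 112.83°  ·
  (0,6): δ = 144.99°  ·
  (1,2): δ = 109.25°  ·
  (1,3): δ = 66.94°  ·
  (1,4): δ = 9.57°  ✓
  (1,5): δ = 43.63°  ·
  (1,6): δ = 75.78°  ·
  (2,3): δ = 137.69°  ·
  (2,4): δ = 80.33°  ·
  (2,5): δ = 27.13°  ·
  (2,6): δ = 5.03°  ✓
  (3,4): δ = 122.64°  ·
  (3,5): δ = 69.44°  ·
  (3,6): δ = 37.28°  ·
  (4,5): δ = 126.80°  ·
  (4,6): δ = 94.64°  ·
  (5,6): δ = 147.84°  ·
antipodal pairs: 3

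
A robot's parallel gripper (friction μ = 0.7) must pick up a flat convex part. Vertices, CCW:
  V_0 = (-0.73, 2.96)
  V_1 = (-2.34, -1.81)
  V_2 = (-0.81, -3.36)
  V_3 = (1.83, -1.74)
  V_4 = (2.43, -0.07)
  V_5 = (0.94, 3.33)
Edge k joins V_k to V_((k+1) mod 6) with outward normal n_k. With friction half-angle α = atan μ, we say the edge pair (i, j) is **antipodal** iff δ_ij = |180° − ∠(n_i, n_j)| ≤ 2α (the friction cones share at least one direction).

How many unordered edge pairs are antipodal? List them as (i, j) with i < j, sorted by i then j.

α = atan 0.7 = 34.99°;  2α = 69.98°
n_0 = (-0.9475, +0.3198)
n_1 = (-0.7117, -0.7025)
n_2 = (+0.5230, -0.8523)
n_3 = (+0.9411, -0.3381)
n_4 = (+0.9159, +0.4014)
n_5 = (-0.2163, +0.9763)
  (0,1): δ = 116.72°  ·
  (0,2): δ = 39.81°  ✓
  (0,3): δ = 1.11°  ✓
  (0,4): δ = 42.32°  ✓
  (0,5): δ = 121.14°  ·
  (1,2): δ = 103.09°  ·
  (1,3): δ = 64.39°  ✓
  (1,4): δ = 20.96°  ✓
  (1,5): δ = 57.86°  ✓
  (2,3): δ = 141.30°  ·
  (2,4): δ = 97.87°  ·
  (2,5): δ = 19.04°  ✓
  (3,4): δ = 136.57°  ·
  (3,5): δ = 57.75°  ✓
  (4,5): δ = 101.17°  ·
antipodal pairs: 8

count = 8; pairs: (0,2), (0,3), (0,4), (1,3), (1,4), (1,5), (2,5), (3,5)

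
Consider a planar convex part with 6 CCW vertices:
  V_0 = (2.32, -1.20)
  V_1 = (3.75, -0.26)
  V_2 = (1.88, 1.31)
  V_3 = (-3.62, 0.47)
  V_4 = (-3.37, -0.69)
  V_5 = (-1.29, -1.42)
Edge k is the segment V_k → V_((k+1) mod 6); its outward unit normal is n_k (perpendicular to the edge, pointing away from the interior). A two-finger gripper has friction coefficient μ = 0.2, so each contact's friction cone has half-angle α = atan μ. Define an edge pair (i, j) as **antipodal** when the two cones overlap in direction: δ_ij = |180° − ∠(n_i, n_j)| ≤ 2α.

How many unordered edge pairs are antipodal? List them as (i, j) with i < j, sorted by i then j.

α = atan 0.2 = 11.31°;  2α = 22.62°
n_0 = (+0.5493, -0.8356)
n_1 = (+0.6430, +0.7659)
n_2 = (-0.1510, +0.9885)
n_3 = (-0.9776, -0.2107)
n_4 = (-0.3312, -0.9436)
n_5 = (+0.0608, -0.9981)
  (0,1): δ = 73.33°  ·
  (0,2): δ = 24.64°  ·
  (0,3): δ = 68.84°  ·
  (0,4): δ = 127.34°  ·
  (0,5): δ = 150.17°  ·
  (1,2): δ = 131.30°  ·
  (1,3): δ = 37.82°  ·
  (1,4): δ = 20.68°  ✓
  (1,5): δ = 43.50°  ·
  (2,3): δ = 86.52°  ·
  (2,4): δ = 28.02°  ·
  (2,5): δ = 5.20°  ✓
  (3,4): δ = 121.50°  ·
  (3,5): δ = 98.67°  ·
  (4,5): δ = 157.17°  ·
antipodal pairs: 2

count = 2; pairs: (1,4), (2,5)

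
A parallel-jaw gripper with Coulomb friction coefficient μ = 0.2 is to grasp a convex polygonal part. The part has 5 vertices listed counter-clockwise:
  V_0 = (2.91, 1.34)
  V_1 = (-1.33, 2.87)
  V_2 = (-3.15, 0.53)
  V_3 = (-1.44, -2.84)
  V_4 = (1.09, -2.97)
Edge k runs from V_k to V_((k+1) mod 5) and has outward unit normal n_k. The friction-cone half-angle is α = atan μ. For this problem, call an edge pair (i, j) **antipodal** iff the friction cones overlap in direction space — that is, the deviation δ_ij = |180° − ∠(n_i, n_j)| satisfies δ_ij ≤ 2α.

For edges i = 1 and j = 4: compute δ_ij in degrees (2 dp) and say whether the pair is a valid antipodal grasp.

δ = 14.98°, valid

α = atan 0.2 = 11.31°;  2α = 22.62°
edge 1: e_1 = (-1.82, -2.34);  n_1 = (-0.7894, +0.6139)
edge 4: e_4 = (+1.82, +4.31);  n_4 = (+0.9212, -0.3890)
∠(n_1, n_4) = 165.02°
δ = |180° − 165.02°| = 14.98°
14.98° ≤ 2α = 22.62°  →  valid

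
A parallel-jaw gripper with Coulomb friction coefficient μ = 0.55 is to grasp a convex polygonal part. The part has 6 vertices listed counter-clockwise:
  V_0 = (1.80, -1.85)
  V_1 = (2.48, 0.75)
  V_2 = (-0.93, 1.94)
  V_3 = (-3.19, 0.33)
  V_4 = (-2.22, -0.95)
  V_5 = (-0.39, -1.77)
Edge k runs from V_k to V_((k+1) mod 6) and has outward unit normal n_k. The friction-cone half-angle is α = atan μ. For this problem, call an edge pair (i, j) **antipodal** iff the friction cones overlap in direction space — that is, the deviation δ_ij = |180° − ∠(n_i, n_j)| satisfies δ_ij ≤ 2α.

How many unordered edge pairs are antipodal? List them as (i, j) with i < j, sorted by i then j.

count = 6; pairs: (0,2), (0,3), (1,3), (1,4), (1,5), (2,5)

α = atan 0.55 = 28.81°;  2α = 57.62°
n_0 = (+0.9675, -0.2530)
n_1 = (+0.3295, +0.9442)
n_2 = (-0.5802, +0.8145)
n_3 = (-0.7970, -0.6040)
n_4 = (-0.4089, -0.9126)
n_5 = (-0.0365, -0.9993)
  (0,1): δ = 94.58°  ·
  (0,2): δ = 39.88°  ✓
  (0,3): δ = 51.81°  ✓
  (0,4): δ = 80.52°  ·
  (0,5): δ = 102.56°  ·
  (1,2): δ = 125.30°  ·
  (1,3): δ = 33.61°  ✓
  (1,4): δ = 4.90°  ✓
  (1,5): δ = 17.15°  ✓
  (2,3): δ = 88.31°  ·
  (2,4): δ = 59.60°  ·
  (2,5): δ = 37.56°  ✓
  (3,4): δ = 151.29°  ·
  (3,5): δ = 129.25°  ·
  (4,5): δ = 157.96°  ·
antipodal pairs: 6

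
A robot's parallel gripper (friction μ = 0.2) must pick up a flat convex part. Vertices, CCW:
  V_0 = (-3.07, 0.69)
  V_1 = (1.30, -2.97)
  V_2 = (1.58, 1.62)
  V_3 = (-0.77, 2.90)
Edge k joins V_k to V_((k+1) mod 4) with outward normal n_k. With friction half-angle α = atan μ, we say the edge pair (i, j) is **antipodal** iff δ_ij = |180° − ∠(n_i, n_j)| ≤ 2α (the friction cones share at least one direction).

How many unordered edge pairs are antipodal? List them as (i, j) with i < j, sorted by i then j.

α = atan 0.2 = 11.31°;  2α = 22.62°
n_0 = (-0.6421, -0.7666)
n_1 = (+0.9981, -0.0609)
n_2 = (+0.4783, +0.8782)
n_3 = (-0.6929, +0.7211)
  (0,1): δ = 53.54°  ·
  (0,2): δ = 11.37°  ✓
  (0,3): δ = 83.80°  ·
  (1,2): δ = 115.09°  ·
  (1,3): δ = 42.65°  ·
  (2,3): δ = 107.57°  ·
antipodal pairs: 1

count = 1; pairs: (0,2)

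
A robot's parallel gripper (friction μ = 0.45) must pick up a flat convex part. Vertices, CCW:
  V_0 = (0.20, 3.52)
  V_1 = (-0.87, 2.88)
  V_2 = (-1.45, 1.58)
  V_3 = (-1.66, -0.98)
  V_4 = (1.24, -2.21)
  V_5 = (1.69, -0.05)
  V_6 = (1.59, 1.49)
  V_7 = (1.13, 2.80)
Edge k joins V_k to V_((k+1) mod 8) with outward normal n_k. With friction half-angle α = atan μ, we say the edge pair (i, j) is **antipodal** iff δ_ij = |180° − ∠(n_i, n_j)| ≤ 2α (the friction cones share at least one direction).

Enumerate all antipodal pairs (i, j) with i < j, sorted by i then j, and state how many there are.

α = atan 0.45 = 24.23°;  2α = 48.46°
n_0 = (-0.5133, +0.8582)
n_1 = (-0.9132, +0.4074)
n_2 = (-0.9967, +0.0818)
n_3 = (-0.3905, -0.9206)
n_4 = (+0.9790, -0.2040)
n_5 = (+0.9979, +0.0648)
n_6 = (+0.9435, +0.3313)
n_7 = (+0.6122, +0.7907)
  (0,1): δ = 144.93°  ·
  (0,2): δ = 125.57°  ·
  (0,3): δ = 53.87°  ·
  (0,4): δ = 47.35°  ✓
  (0,5): δ = 62.83°  ·
  (0,6): δ = 78.46°  ·
  (0,7): δ = 111.37°  ·
  (1,2): δ = 160.65°  ·
  (1,3): δ = 88.94°  ·
  (1,4): δ = 12.28°  ✓
  (1,5): δ = 27.76°  ✓
  (1,6): δ = 43.39°  ✓
  (1,7): δ = 76.30°  ·
  (2,3): δ = 108.29°  ·
  (2,4): δ = 7.08°  ✓
  (2,5): δ = 8.40°  ✓
  (2,6): δ = 24.04°  ✓
  (2,7): δ = 56.94°  ·
  (3,4): δ = 78.78°  ·
  (3,5): δ = 63.30°  ·
  (3,6): δ = 47.67°  ✓
  (3,7): δ = 14.76°  ✓
  (4,5): δ = 164.52°  ·
  (4,6): δ = 148.88°  ·
  (4,7): δ = 115.98°  ·
  (5,6): δ = 164.37°  ·
  (5,7): δ = 131.46°  ·
  (6,7): δ = 147.10°  ·
antipodal pairs: 9

count = 9; pairs: (0,4), (1,4), (1,5), (1,6), (2,4), (2,5), (2,6), (3,6), (3,7)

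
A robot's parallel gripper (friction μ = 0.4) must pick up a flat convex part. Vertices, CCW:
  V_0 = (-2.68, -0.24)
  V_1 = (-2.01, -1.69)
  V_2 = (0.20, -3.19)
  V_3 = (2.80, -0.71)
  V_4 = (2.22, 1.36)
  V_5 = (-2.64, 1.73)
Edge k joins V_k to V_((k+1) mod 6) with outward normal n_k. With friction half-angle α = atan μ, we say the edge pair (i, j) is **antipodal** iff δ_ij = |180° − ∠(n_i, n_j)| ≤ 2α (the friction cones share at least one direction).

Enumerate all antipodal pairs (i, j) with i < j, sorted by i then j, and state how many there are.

α = atan 0.4 = 21.80°;  2α = 43.60°
n_0 = (-0.9078, -0.4195)
n_1 = (-0.5616, -0.8274)
n_2 = (+0.6902, -0.7236)
n_3 = (+0.9629, +0.2698)
n_4 = (+0.0759, +0.9971)
n_5 = (-0.9998, +0.0203)
  (0,1): δ = 148.97°  ·
  (0,2): δ = 71.15°  ·
  (0,3): δ = 9.15°  ✓
  (0,4): δ = 60.85°  ·
  (0,5): δ = 154.04°  ·
  (1,2): δ = 102.19°  ·
  (1,3): δ = 40.18°  ✓
  (1,4): δ = 29.81°  ✓
  (1,5): δ = 123.00°  ·
  (2,3): δ = 117.99°  ·
  (2,4): δ = 48.00°  ·
  (2,5): δ = 45.19°  ·
  (3,4): δ = 110.01°  ·
  (3,5): δ = 16.82°  ✓
  (4,5): δ = 86.81°  ·
antipodal pairs: 4

count = 4; pairs: (0,3), (1,3), (1,4), (3,5)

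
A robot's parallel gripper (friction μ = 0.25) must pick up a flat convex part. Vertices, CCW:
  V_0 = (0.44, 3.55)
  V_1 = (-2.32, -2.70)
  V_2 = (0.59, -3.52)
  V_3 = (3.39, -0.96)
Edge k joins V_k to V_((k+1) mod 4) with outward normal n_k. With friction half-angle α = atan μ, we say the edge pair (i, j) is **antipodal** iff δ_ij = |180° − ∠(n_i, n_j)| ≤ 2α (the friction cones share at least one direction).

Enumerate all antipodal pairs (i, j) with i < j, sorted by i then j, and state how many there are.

count = 1; pairs: (0,2)

α = atan 0.25 = 14.04°;  2α = 28.07°
n_0 = (-0.9148, +0.4040)
n_1 = (-0.2712, -0.9625)
n_2 = (+0.6748, -0.7380)
n_3 = (+0.8369, +0.5474)
  (0,1): δ = 81.91°  ·
  (0,2): δ = 23.74°  ✓
  (0,3): δ = 57.02°  ·
  (1,2): δ = 121.83°  ·
  (1,3): δ = 41.07°  ·
  (2,3): δ = 99.25°  ·
antipodal pairs: 1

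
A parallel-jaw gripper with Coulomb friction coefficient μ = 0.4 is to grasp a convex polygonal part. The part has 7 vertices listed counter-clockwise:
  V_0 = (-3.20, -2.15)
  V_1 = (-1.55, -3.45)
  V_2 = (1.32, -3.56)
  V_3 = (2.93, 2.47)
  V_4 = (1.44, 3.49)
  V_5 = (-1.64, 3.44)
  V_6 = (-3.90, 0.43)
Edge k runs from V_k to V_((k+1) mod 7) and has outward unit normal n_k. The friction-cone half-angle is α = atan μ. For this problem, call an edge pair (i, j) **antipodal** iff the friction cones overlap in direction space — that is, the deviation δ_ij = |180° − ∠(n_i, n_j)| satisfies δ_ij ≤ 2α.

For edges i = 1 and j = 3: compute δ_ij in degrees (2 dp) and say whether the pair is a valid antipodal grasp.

δ = 32.20°, valid

α = atan 0.4 = 21.80°;  2α = 43.60°
edge 1: e_1 = (+2.87, -0.11);  n_1 = (-0.0383, -0.9993)
edge 3: e_3 = (-1.49, +1.02);  n_3 = (+0.5649, +0.8252)
∠(n_1, n_3) = 147.80°
δ = |180° − 147.80°| = 32.20°
32.20° ≤ 2α = 43.60°  →  valid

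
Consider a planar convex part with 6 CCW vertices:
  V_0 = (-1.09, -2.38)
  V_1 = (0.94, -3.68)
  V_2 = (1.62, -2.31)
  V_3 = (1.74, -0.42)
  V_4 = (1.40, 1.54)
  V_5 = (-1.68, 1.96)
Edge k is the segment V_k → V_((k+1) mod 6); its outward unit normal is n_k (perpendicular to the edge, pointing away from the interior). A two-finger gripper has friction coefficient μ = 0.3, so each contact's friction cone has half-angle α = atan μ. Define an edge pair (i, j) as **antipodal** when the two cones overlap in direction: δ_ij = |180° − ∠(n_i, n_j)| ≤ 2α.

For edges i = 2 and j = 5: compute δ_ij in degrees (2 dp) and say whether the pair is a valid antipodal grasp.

α = atan 0.3 = 16.70°;  2α = 33.40°
edge 2: e_2 = (+0.12, +1.89);  n_2 = (+0.9980, -0.0634)
edge 5: e_5 = (+0.59, -4.34);  n_5 = (-0.9909, -0.1347)
∠(n_2, n_5) = 168.63°
δ = |180° − 168.63°| = 11.37°
11.37° ≤ 2α = 33.40°  →  valid

δ = 11.37°, valid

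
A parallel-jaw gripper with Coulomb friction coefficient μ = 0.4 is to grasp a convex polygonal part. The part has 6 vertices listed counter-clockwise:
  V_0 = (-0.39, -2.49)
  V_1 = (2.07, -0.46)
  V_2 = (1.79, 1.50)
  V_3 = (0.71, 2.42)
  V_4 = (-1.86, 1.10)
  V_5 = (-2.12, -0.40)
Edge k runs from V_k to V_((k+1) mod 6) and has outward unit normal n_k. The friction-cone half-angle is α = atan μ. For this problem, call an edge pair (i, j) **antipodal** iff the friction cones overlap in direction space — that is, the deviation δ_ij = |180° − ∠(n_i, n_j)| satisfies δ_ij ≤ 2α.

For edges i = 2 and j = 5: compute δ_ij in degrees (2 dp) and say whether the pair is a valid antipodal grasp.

α = atan 0.4 = 21.80°;  2α = 43.60°
edge 2: e_2 = (-1.08, +0.92);  n_2 = (+0.6485, +0.7612)
edge 5: e_5 = (+1.73, -2.09);  n_5 = (-0.7703, -0.6376)
∠(n_2, n_5) = 170.04°
δ = |180° − 170.04°| = 9.96°
9.96° ≤ 2α = 43.60°  →  valid

δ = 9.96°, valid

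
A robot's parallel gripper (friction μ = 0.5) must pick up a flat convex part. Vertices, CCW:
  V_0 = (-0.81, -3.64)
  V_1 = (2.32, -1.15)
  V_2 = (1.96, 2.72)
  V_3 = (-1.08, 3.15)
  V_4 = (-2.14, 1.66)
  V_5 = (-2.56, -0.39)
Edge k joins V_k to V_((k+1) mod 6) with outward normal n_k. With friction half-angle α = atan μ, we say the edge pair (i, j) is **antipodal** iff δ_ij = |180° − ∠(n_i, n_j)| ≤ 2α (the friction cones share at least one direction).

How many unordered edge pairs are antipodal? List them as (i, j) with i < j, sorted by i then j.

α = atan 0.5 = 26.57°;  2α = 53.13°
n_0 = (+0.6226, -0.7826)
n_1 = (+0.9957, +0.0926)
n_2 = (+0.1401, +0.9901)
n_3 = (-0.8148, +0.5797)
n_4 = (-0.9797, +0.2007)
n_5 = (-0.8805, -0.4741)
  (0,1): δ = 123.19°  ·
  (0,2): δ = 46.55°  ✓
  (0,3): δ = 16.07°  ✓
  (0,4): δ = 39.92°  ✓
  (0,5): δ = 79.80°  ·
  (1,2): δ = 103.37°  ·
  (1,3): δ = 40.74°  ✓
  (1,4): δ = 16.89°  ✓
  (1,5): δ = 22.99°  ✓
  (2,3): δ = 117.38°  ·
  (2,4): δ = 93.53°  ·
  (2,5): δ = 53.65°  ·
  (3,4): δ = 156.15°  ·
  (3,5): δ = 116.27°  ·
  (4,5): δ = 140.12°  ·
antipodal pairs: 6

count = 6; pairs: (0,2), (0,3), (0,4), (1,3), (1,4), (1,5)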